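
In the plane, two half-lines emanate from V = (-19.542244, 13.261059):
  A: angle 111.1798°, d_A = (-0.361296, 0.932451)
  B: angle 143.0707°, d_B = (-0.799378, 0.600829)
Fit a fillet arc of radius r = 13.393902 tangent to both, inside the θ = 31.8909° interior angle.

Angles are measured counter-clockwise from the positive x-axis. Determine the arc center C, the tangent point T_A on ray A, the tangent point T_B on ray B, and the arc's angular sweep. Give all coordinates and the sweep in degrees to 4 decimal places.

center=(-48.9684,52.1338) T_A=(-36.4792,56.9730) T_B=(-57.0159,41.4270) sweep=148.1091

bisector direction at 127.1253° = (-0.603559,0.797318)
center distance |VC| = r/sin(θ/2) = 13.393902/sin(15.9454°) = 48.754378
C = V + |VC|·bis = (-48.9684,52.1338)
T_A = V + ((C−V)·d_A)·d_A = V + 46.8785·d_A = (-36.4792,56.9730)
T_B = V + ((C−V)·d_B)·d_B = V + 46.8785·d_B = (-57.0159,41.4270)
sweep = 180° − θ = 148.1091°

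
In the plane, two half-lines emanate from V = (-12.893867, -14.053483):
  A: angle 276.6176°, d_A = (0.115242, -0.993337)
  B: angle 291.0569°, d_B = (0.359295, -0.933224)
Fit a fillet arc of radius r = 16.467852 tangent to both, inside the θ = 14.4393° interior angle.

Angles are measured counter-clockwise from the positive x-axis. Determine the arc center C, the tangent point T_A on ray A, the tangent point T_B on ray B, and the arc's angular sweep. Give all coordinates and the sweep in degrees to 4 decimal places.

center=(18.4455,-141.2875) T_A=(2.0874,-143.1853) T_B=(33.8137,-135.3707) sweep=165.5607

bisector direction at 283.8372° = (0.239165,-0.970979)
center distance |VC| = r/sin(θ/2) = 16.467852/sin(7.2196°) = 131.036812
C = V + |VC|·bis = (18.4455,-141.2875)
T_A = V + ((C−V)·d_A)·d_A = V + 129.9979·d_A = (2.0874,-143.1853)
T_B = V + ((C−V)·d_B)·d_B = V + 129.9979·d_B = (33.8137,-135.3707)
sweep = 180° − θ = 165.5607°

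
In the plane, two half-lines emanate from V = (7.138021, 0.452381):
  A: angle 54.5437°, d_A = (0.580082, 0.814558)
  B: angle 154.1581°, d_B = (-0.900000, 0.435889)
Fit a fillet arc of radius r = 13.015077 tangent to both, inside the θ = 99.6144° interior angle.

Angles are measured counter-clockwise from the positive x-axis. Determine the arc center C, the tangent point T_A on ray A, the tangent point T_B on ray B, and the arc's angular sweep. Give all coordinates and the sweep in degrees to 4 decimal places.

center=(2.9149,16.9589) T_A=(13.5165,9.4091) T_B=(-2.7582,5.2453) sweep=80.3856

bisector direction at 104.3509° = (-0.247860,0.968796)
center distance |VC| = r/sin(θ/2) = 13.015077/sin(49.8072°) = 17.038181
C = V + |VC|·bis = (2.9149,16.9589)
T_A = V + ((C−V)·d_A)·d_A = V + 10.9958·d_A = (13.5165,9.4091)
T_B = V + ((C−V)·d_B)·d_B = V + 10.9958·d_B = (-2.7582,5.2453)
sweep = 180° − θ = 80.3856°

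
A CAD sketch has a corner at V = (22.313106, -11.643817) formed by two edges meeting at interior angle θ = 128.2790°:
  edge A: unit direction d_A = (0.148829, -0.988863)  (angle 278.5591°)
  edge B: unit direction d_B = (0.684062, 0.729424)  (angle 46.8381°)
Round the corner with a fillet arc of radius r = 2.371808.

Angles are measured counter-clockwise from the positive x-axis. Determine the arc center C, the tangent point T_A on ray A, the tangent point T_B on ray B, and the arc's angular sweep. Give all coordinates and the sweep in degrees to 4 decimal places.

bisector direction at 342.6986° = (0.954754,-0.297398)
center distance |VC| = r/sin(θ/2) = 2.371808/sin(64.1395°) = 2.635756
C = V + |VC|·bis = (24.8296,-12.4277)
T_A = V + ((C−V)·d_A)·d_A = V + 1.1497·d_A = (22.4842,-12.7807)
T_B = V + ((C−V)·d_B)·d_B = V + 1.1497·d_B = (23.0996,-10.8052)
sweep = 180° − θ = 51.7210°

center=(24.8296,-12.4277) T_A=(22.4842,-12.7807) T_B=(23.0996,-10.8052) sweep=51.7210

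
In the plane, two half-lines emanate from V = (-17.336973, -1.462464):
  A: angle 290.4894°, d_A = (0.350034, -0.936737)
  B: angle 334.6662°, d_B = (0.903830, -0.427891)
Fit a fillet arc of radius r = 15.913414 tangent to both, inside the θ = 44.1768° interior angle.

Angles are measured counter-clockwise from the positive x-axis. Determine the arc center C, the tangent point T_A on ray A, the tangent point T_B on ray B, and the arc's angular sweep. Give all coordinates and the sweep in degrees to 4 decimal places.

bisector direction at 312.5778° = (0.676591,-0.736359)
center distance |VC| = r/sin(θ/2) = 15.913414/sin(22.0884°) = 42.318782
C = V + |VC|·bis = (11.2955,-32.6243)
T_A = V + ((C−V)·d_A)·d_A = V + 39.2128·d_A = (-3.6112,-38.1945)
T_B = V + ((C−V)·d_B)·d_B = V + 39.2128·d_B = (18.1047,-18.2413)
sweep = 180° − θ = 135.8232°

center=(11.2955,-32.6243) T_A=(-3.6112,-38.1945) T_B=(18.1047,-18.2413) sweep=135.8232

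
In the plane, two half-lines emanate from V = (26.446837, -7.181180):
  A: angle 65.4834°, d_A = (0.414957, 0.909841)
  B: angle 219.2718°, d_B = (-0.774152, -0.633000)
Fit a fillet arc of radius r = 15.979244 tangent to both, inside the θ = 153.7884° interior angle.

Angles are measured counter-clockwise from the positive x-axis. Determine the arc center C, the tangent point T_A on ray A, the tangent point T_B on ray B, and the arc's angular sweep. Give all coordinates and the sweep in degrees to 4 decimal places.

bisector direction at 142.3776° = (-0.792051,0.610455)
center distance |VC| = r/sin(θ/2) = 15.979244/sin(76.8942°) = 16.406586
C = V + |VC|·bis = (13.4520,2.8343)
T_A = V + ((C−V)·d_A)·d_A = V + 3.7202·d_A = (27.9906,-3.7964)
T_B = V + ((C−V)·d_B)·d_B = V + 3.7202·d_B = (23.5668,-9.5361)
sweep = 180° − θ = 26.2116°

center=(13.4520,2.8343) T_A=(27.9906,-3.7964) T_B=(23.5668,-9.5361) sweep=26.2116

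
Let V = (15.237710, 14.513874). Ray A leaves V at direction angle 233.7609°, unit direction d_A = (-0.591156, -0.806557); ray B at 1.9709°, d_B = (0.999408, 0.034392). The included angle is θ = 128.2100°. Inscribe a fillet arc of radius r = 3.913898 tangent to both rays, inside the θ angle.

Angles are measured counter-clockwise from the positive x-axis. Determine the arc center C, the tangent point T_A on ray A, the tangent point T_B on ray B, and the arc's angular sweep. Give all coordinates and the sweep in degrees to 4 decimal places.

bisector direction at 297.8659° = (0.467404,-0.884044)
center distance |VC| = r/sin(θ/2) = 3.913898/sin(64.1050°) = 4.350729
C = V + |VC|·bis = (17.2713,10.6676)
T_A = V + ((C−V)·d_A)·d_A = V + 1.9001·d_A = (14.1145,12.9814)
T_B = V + ((C−V)·d_B)·d_B = V + 1.9001·d_B = (17.1367,14.5792)
sweep = 180° − θ = 51.7900°

center=(17.2713,10.6676) T_A=(14.1145,12.9814) T_B=(17.1367,14.5792) sweep=51.7900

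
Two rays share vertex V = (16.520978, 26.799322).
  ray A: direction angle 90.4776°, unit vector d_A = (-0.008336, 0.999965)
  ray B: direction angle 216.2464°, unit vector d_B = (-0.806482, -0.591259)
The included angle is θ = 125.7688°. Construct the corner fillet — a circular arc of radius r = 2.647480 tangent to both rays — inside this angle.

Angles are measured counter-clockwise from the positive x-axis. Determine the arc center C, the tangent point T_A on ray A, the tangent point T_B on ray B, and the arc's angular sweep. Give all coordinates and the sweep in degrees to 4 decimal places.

center=(13.8623,28.1329) T_A=(16.5097,28.1550) T_B=(15.4276,25.9978) sweep=54.2312

bisector direction at 153.3620° = (-0.893857,0.448352)
center distance |VC| = r/sin(θ/2) = 2.647480/sin(62.8844°) = 2.974400
C = V + |VC|·bis = (13.8623,28.1329)
T_A = V + ((C−V)·d_A)·d_A = V + 1.3557·d_A = (16.5097,28.1550)
T_B = V + ((C−V)·d_B)·d_B = V + 1.3557·d_B = (15.4276,25.9978)
sweep = 180° − θ = 54.2312°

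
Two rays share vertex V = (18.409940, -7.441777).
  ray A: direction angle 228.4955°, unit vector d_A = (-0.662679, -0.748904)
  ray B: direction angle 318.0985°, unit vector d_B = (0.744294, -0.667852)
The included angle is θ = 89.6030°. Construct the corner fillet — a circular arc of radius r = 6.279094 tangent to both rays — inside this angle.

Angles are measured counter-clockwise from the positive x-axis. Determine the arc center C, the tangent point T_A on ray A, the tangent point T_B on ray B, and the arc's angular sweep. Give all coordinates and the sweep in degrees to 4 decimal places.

center=(18.9224,-16.3379) T_A=(14.2200,-12.1769) T_B=(23.1159,-11.6644) sweep=90.3970

bisector direction at 273.2970° = (0.057512,-0.998345)
center distance |VC| = r/sin(θ/2) = 6.279094/sin(44.8015°) = 8.910905
C = V + |VC|·bis = (18.9224,-16.3379)
T_A = V + ((C−V)·d_A)·d_A = V + 6.3228·d_A = (14.2200,-12.1769)
T_B = V + ((C−V)·d_B)·d_B = V + 6.3228·d_B = (23.1159,-11.6644)
sweep = 180° − θ = 90.3970°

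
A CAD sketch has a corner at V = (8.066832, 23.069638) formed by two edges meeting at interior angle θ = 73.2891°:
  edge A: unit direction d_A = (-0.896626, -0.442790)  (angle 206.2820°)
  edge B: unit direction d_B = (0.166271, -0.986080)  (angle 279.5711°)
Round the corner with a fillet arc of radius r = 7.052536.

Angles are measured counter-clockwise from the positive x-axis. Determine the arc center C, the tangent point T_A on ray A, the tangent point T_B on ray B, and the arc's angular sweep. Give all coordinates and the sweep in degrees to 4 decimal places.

bisector direction at 242.9265° = (-0.455132,-0.890424)
center distance |VC| = r/sin(θ/2) = 7.052536/sin(36.6446°) = 11.816283
C = V + |VC|·bis = (2.6889,12.5481)
T_A = V + ((C−V)·d_A)·d_A = V + 9.4808·d_A = (-0.4339,18.8716)
T_B = V + ((C−V)·d_B)·d_B = V + 9.4808·d_B = (9.6432,13.7208)
sweep = 180° − θ = 106.7109°

center=(2.6889,12.5481) T_A=(-0.4339,18.8716) T_B=(9.6432,13.7208) sweep=106.7109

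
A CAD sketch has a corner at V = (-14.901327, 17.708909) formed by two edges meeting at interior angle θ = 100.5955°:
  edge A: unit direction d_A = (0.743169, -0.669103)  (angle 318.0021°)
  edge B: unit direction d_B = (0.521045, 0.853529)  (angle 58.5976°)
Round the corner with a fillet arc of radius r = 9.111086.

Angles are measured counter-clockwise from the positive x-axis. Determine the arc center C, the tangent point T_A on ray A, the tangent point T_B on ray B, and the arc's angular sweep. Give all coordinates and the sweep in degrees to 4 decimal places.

center=(-3.1832,19.4184) T_A=(-9.2794,12.6473) T_B=(-10.9597,24.1657) sweep=79.4045

bisector direction at 8.2998° = (0.989526,0.144354)
center distance |VC| = r/sin(θ/2) = 9.111086/sin(50.2978°) = 11.842200
C = V + |VC|·bis = (-3.1832,19.4184)
T_A = V + ((C−V)·d_A)·d_A = V + 7.5648·d_A = (-9.2794,12.6473)
T_B = V + ((C−V)·d_B)·d_B = V + 7.5648·d_B = (-10.9597,24.1657)
sweep = 180° − θ = 79.4045°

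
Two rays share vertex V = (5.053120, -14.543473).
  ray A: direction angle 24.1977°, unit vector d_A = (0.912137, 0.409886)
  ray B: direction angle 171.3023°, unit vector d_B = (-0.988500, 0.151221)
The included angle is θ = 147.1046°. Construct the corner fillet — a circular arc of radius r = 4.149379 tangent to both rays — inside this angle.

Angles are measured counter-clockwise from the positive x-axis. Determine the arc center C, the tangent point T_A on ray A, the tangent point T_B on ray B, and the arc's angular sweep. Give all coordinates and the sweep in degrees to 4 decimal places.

bisector direction at 97.7500° = (-0.134851,0.990866)
center distance |VC| = r/sin(θ/2) = 4.149379/sin(73.5523°) = 4.326422
C = V + |VC|·bis = (4.4697,-10.2566)
T_A = V + ((C−V)·d_A)·d_A = V + 1.2250·d_A = (6.1705,-14.0414)
T_B = V + ((C−V)·d_B)·d_B = V + 1.2250·d_B = (3.8422,-14.3582)
sweep = 180° − θ = 32.8954°

center=(4.4697,-10.2566) T_A=(6.1705,-14.0414) T_B=(3.8422,-14.3582) sweep=32.8954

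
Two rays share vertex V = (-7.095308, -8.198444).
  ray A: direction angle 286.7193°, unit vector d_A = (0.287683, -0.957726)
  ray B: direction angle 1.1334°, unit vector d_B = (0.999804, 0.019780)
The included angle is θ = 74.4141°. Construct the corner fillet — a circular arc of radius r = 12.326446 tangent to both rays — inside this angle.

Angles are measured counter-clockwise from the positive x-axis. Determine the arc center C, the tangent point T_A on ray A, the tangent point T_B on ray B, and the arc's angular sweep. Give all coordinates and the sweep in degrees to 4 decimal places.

center=(9.3807,-20.2013) T_A=(-2.4247,-23.7474) T_B=(9.1369,-7.8773) sweep=105.5859

bisector direction at 323.9263° = (0.808261,-0.588825)
center distance |VC| = r/sin(θ/2) = 12.326446/sin(37.2071°) = 20.384496
C = V + |VC|·bis = (9.3807,-20.2013)
T_A = V + ((C−V)·d_A)·d_A = V + 16.2353·d_A = (-2.4247,-23.7474)
T_B = V + ((C−V)·d_B)·d_B = V + 16.2353·d_B = (9.1369,-7.8773)
sweep = 180° − θ = 105.5859°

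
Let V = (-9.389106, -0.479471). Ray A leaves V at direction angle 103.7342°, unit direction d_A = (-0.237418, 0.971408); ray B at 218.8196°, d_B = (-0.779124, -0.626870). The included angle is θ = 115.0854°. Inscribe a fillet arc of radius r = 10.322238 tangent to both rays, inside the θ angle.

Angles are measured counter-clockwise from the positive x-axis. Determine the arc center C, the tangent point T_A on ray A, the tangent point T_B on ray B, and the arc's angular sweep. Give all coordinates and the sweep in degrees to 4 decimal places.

center=(-20.9749,3.4473) T_A=(-10.9478,5.8980) T_B=(-14.5042,-4.5950) sweep=64.9146

bisector direction at 161.2769° = (-0.947081,0.320995)
center distance |VC| = r/sin(θ/2) = 10.322238/sin(57.5427°) = 12.233160
C = V + |VC|·bis = (-20.9749,3.4473)
T_A = V + ((C−V)·d_A)·d_A = V + 6.5652·d_A = (-10.9478,5.8980)
T_B = V + ((C−V)·d_B)·d_B = V + 6.5652·d_B = (-14.5042,-4.5950)
sweep = 180° − θ = 64.9146°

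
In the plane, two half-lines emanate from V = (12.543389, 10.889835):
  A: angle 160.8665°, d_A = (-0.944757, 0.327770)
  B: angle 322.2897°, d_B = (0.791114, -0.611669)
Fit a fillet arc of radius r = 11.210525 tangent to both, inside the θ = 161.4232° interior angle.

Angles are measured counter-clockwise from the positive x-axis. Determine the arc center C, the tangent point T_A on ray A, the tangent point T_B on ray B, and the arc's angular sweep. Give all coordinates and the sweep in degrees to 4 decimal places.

bisector direction at 241.5781° = (-0.475960,-0.879467)
center distance |VC| = r/sin(θ/2) = 11.210525/sin(80.7116°) = 11.359466
C = V + |VC|·bis = (7.1367,0.8996)
T_A = V + ((C−V)·d_A)·d_A = V + 1.8335·d_A = (10.8112,11.4908)
T_B = V + ((C−V)·d_B)·d_B = V + 1.8335·d_B = (13.9939,9.7684)
sweep = 180° − θ = 18.5768°

center=(7.1367,0.8996) T_A=(10.8112,11.4908) T_B=(13.9939,9.7684) sweep=18.5768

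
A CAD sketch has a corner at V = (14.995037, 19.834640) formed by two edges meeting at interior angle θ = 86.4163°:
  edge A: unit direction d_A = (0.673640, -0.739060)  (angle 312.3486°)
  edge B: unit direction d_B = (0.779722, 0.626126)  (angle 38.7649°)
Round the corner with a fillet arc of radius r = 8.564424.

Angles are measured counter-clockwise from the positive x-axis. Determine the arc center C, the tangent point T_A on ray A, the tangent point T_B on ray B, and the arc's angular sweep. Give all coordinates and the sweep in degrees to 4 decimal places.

bisector direction at 355.5567° = (0.996995,-0.077472)
center distance |VC| = r/sin(θ/2) = 8.564424/sin(43.2082°) = 12.509186
C = V + |VC|·bis = (27.4666,18.8655)
T_A = V + ((C−V)·d_A)·d_A = V + 9.1176·d_A = (21.1370,13.0962)
T_B = V + ((C−V)·d_B)·d_B = V + 9.1176·d_B = (22.1042,25.5434)
sweep = 180° − θ = 93.5837°

center=(27.4666,18.8655) T_A=(21.1370,13.0962) T_B=(22.1042,25.5434) sweep=93.5837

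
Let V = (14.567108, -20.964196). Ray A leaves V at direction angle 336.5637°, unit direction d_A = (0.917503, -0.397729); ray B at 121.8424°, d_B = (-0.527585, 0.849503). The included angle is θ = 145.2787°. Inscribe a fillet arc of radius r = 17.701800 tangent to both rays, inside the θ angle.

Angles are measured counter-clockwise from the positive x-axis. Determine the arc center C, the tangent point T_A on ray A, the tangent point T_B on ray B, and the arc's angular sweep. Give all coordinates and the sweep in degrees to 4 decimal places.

center=(26.6851,-6.9238) T_A=(19.6446,-23.1653) T_B=(11.6474,-16.2630) sweep=34.7213

bisector direction at 49.2031° = (0.653380,0.757030)
center distance |VC| = r/sin(θ/2) = 17.701800/sin(72.6393°) = 18.546685
C = V + |VC|·bis = (26.6851,-6.9238)
T_A = V + ((C−V)·d_A)·d_A = V + 5.5341·d_A = (19.6446,-23.1653)
T_B = V + ((C−V)·d_B)·d_B = V + 5.5341·d_B = (11.6474,-16.2630)
sweep = 180° − θ = 34.7213°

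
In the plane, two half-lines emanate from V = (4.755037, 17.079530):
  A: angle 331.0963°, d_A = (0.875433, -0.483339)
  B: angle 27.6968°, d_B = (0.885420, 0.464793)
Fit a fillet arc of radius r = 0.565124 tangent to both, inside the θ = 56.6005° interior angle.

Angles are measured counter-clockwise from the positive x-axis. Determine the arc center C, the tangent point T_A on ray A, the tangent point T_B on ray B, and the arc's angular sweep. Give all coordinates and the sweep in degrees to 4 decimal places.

bisector direction at 359.3965° = (0.999945,-0.010532)
center distance |VC| = r/sin(θ/2) = 0.565124/sin(28.3002°) = 1.192013
C = V + |VC|·bis = (5.9470,17.0670)
T_A = V + ((C−V)·d_A)·d_A = V + 1.0495·d_A = (5.6738,16.5722)
T_B = V + ((C−V)·d_B)·d_B = V + 1.0495·d_B = (5.6843,17.5673)
sweep = 180° − θ = 123.3995°

center=(5.9470,17.0670) T_A=(5.6738,16.5722) T_B=(5.6843,17.5673) sweep=123.3995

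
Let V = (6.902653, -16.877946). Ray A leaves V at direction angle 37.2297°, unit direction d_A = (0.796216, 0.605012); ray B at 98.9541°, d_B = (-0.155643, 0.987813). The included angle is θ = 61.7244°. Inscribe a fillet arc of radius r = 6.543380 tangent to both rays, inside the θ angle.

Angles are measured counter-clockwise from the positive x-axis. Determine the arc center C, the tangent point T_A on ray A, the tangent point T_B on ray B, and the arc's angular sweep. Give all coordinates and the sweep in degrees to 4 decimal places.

center=(11.6621,-5.0434) T_A=(15.6209,-10.2533) T_B=(5.1984,-6.0618) sweep=118.2756

bisector direction at 68.0919° = (0.373119,0.927784)
center distance |VC| = r/sin(θ/2) = 6.543380/sin(30.8622°) = 12.755747
C = V + |VC|·bis = (11.6621,-5.0434)
T_A = V + ((C−V)·d_A)·d_A = V + 10.9496·d_A = (15.6209,-10.2533)
T_B = V + ((C−V)·d_B)·d_B = V + 10.9496·d_B = (5.1984,-6.0618)
sweep = 180° − θ = 118.2756°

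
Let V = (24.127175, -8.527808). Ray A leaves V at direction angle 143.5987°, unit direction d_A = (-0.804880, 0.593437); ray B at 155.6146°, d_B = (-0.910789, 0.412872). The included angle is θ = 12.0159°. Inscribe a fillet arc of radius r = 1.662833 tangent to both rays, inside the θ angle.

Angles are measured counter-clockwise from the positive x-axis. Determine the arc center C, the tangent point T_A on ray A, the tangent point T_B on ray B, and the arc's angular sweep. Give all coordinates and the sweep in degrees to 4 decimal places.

center=(10.4235,-0.4901) T_A=(11.4103,0.8483) T_B=(9.7370,-2.0045) sweep=167.9841

bisector direction at 149.6067° = (-0.862572,0.505934)
center distance |VC| = r/sin(θ/2) = 1.662833/sin(6.0080°) = 15.886971
C = V + |VC|·bis = (10.4235,-0.4901)
T_A = V + ((C−V)·d_A)·d_A = V + 15.7997·d_A = (11.4103,0.8483)
T_B = V + ((C−V)·d_B)·d_B = V + 15.7997·d_B = (9.7370,-2.0045)
sweep = 180° − θ = 167.9841°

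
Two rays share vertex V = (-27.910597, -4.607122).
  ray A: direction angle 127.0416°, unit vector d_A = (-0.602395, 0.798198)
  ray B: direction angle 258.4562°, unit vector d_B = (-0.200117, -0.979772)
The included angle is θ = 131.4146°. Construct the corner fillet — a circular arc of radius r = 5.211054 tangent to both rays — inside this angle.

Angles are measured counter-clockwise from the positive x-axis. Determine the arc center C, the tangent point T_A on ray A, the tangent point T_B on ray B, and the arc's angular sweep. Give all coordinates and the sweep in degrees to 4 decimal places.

bisector direction at 192.7489° = (-0.975347,-0.220679)
center distance |VC| = r/sin(θ/2) = 5.211054/sin(65.7073°) = 5.717287
C = V + |VC|·bis = (-33.4869,-5.8688)
T_A = V + ((C−V)·d_A)·d_A = V + 2.3521·d_A = (-29.3275,-2.7297)
T_B = V + ((C−V)·d_B)·d_B = V + 2.3521·d_B = (-28.3813,-6.9116)
sweep = 180° − θ = 48.5854°

center=(-33.4869,-5.8688) T_A=(-29.3275,-2.7297) T_B=(-28.3813,-6.9116) sweep=48.5854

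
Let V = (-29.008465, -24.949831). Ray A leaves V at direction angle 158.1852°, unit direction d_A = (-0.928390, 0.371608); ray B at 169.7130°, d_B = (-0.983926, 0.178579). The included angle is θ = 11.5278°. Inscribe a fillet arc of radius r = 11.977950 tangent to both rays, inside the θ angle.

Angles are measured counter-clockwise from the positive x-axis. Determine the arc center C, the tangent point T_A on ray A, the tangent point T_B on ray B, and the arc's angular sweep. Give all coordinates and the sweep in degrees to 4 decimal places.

bisector direction at 163.9491° = (-0.961016,0.276491)
center distance |VC| = r/sin(θ/2) = 11.977950/sin(5.7639°) = 119.267320
C = V + |VC|·bis = (-143.6263,8.0265)
T_A = V + ((C−V)·d_A)·d_A = V + 118.6643·d_A = (-139.1752,19.1467)
T_B = V + ((C−V)·d_B)·d_B = V + 118.6643·d_B = (-145.7653,-3.7589)
sweep = 180° − θ = 168.4722°

center=(-143.6263,8.0265) T_A=(-139.1752,19.1467) T_B=(-145.7653,-3.7589) sweep=168.4722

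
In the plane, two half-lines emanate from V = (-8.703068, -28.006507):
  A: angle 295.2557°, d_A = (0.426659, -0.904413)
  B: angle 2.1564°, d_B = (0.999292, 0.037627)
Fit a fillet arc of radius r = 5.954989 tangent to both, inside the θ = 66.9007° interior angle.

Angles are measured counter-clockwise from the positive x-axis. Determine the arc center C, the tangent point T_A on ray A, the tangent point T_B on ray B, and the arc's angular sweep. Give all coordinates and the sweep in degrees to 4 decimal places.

bisector direction at 328.7061° = (0.854514,-0.519429)
center distance |VC| = r/sin(θ/2) = 5.954989/sin(33.4504°) = 10.803403
C = V + |VC|·bis = (0.5286,-33.6181)
T_A = V + ((C−V)·d_A)·d_A = V + 9.0140·d_A = (-4.8572,-36.1589)
T_B = V + ((C−V)·d_B)·d_B = V + 9.0140·d_B = (0.3045,-27.6673)
sweep = 180° − θ = 113.0993°

center=(0.5286,-33.6181) T_A=(-4.8572,-36.1589) T_B=(0.3045,-27.6673) sweep=113.0993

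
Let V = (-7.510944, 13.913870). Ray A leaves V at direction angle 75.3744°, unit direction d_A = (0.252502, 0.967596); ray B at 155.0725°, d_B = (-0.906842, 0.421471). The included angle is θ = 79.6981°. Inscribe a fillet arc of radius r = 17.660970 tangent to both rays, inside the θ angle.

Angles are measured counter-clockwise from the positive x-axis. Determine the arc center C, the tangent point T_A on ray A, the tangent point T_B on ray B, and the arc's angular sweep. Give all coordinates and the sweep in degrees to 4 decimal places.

center=(-19.2566,38.8481) T_A=(-2.1679,34.3887) T_B=(-26.7002,22.8324) sweep=100.3019

bisector direction at 115.2235° = (-0.426150,0.904653)
center distance |VC| = r/sin(θ/2) = 17.660970/sin(39.8490°) = 27.562226
C = V + |VC|·bis = (-19.2566,38.8481)
T_A = V + ((C−V)·d_A)·d_A = V + 21.1605·d_A = (-2.1679,34.3887)
T_B = V + ((C−V)·d_B)·d_B = V + 21.1605·d_B = (-26.7002,22.8324)
sweep = 180° − θ = 100.3019°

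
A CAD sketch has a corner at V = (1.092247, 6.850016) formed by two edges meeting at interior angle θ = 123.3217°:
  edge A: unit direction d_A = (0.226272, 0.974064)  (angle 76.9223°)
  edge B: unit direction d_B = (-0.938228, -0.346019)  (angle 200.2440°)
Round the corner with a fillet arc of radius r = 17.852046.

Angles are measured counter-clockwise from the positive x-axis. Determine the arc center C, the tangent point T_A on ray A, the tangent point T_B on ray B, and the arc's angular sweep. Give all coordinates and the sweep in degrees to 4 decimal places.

bisector direction at 138.5832° = (-0.749917,0.661532)
center distance |VC| = r/sin(θ/2) = 17.852046/sin(61.6609°) = 20.282885
C = V + |VC|·bis = (-14.1182,20.2678)
T_A = V + ((C−V)·d_A)·d_A = V + 9.6281·d_A = (3.2708,16.2284)
T_B = V + ((C−V)·d_B)·d_B = V + 9.6281·d_B = (-7.9411,3.5185)
sweep = 180° − θ = 56.6783°

center=(-14.1182,20.2678) T_A=(3.2708,16.2284) T_B=(-7.9411,3.5185) sweep=56.6783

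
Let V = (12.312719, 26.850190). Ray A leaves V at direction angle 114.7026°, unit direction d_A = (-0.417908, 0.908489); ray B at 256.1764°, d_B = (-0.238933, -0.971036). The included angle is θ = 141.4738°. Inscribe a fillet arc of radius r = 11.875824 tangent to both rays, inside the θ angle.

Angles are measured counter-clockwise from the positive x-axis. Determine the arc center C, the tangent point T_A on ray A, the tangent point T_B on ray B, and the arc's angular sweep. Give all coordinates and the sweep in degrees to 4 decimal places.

bisector direction at 185.4395° = (-0.995497,-0.094795)
center distance |VC| = r/sin(θ/2) = 11.875824/sin(70.7369°) = 12.580141
C = V + |VC|·bis = (-0.2108,25.6577)
T_A = V + ((C−V)·d_A)·d_A = V + 4.1503·d_A = (10.5783,30.6207)
T_B = V + ((C−V)·d_B)·d_B = V + 4.1503·d_B = (11.3211,22.8201)
sweep = 180° − θ = 38.5262°

center=(-0.2108,25.6577) T_A=(10.5783,30.6207) T_B=(11.3211,22.8201) sweep=38.5262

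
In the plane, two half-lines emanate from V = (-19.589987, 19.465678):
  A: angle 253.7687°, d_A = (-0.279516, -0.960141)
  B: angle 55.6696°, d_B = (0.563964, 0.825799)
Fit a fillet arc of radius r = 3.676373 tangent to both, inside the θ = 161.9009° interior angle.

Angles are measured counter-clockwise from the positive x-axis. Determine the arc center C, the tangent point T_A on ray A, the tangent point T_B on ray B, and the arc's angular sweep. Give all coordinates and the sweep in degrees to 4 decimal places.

bisector direction at 334.7192° = (0.904225,-0.427056)
center distance |VC| = r/sin(θ/2) = 3.676373/sin(80.9505°) = 3.722711
C = V + |VC|·bis = (-16.2238,17.8759)
T_A = V + ((C−V)·d_A)·d_A = V + 0.5855·d_A = (-19.7537,18.9035)
T_B = V + ((C−V)·d_B)·d_B = V + 0.5855·d_B = (-19.2598,19.9492)
sweep = 180° − θ = 18.0991°

center=(-16.2238,17.8759) T_A=(-19.7537,18.9035) T_B=(-19.2598,19.9492) sweep=18.0991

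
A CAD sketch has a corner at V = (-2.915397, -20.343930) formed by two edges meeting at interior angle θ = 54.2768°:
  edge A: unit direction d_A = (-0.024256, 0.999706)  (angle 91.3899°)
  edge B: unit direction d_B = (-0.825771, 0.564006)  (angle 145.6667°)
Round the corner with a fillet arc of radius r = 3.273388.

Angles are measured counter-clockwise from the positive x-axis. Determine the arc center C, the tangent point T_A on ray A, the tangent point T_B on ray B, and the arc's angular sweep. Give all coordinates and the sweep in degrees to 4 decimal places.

bisector direction at 118.5283° = (-0.477593,0.878581)
center distance |VC| = r/sin(θ/2) = 3.273388/sin(27.1384°) = 7.176257
C = V + |VC|·bis = (-6.3427,-14.0390)
T_A = V + ((C−V)·d_A)·d_A = V + 6.3862·d_A = (-3.0703,-13.9596)
T_B = V + ((C−V)·d_B)·d_B = V + 6.3862·d_B = (-8.1889,-16.7421)
sweep = 180° − θ = 125.7232°

center=(-6.3427,-14.0390) T_A=(-3.0703,-13.9596) T_B=(-8.1889,-16.7421) sweep=125.7232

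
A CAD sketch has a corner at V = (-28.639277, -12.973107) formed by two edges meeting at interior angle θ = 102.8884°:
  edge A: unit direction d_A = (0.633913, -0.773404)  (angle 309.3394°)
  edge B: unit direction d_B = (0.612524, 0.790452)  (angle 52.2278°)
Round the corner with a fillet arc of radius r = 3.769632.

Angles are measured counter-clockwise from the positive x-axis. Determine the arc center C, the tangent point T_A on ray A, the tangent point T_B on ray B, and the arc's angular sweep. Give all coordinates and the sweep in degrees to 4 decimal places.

bisector direction at 0.7836° = (0.999906,0.013676)
center distance |VC| = r/sin(θ/2) = 3.769632/sin(51.4442°) = 4.820492
C = V + |VC|·bis = (-23.8192,-12.9072)
T_A = V + ((C−V)·d_A)·d_A = V + 3.0045·d_A = (-26.7347,-15.2968)
T_B = V + ((C−V)·d_B)·d_B = V + 3.0045·d_B = (-26.7990,-10.5982)
sweep = 180° − θ = 77.1116°

center=(-23.8192,-12.9072) T_A=(-26.7347,-15.2968) T_B=(-26.7990,-10.5982) sweep=77.1116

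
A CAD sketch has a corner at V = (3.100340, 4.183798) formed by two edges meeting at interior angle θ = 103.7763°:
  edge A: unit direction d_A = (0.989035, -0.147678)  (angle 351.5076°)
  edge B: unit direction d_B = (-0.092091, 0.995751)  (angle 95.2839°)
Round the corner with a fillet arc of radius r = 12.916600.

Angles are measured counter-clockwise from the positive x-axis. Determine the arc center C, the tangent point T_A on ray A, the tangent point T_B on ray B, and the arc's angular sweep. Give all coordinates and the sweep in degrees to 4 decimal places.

center=(15.0290,15.4625) T_A=(13.1215,2.6875) T_B=(2.1673,14.2730) sweep=76.2237

bisector direction at 43.3958° = (0.726626,0.687034)
center distance |VC| = r/sin(θ/2) = 12.916600/sin(51.8882°) = 16.416470
C = V + |VC|·bis = (15.0290,15.4625)
T_A = V + ((C−V)·d_A)·d_A = V + 10.1322·d_A = (13.1215,2.6875)
T_B = V + ((C−V)·d_B)·d_B = V + 10.1322·d_B = (2.1673,14.2730)
sweep = 180° − θ = 76.2237°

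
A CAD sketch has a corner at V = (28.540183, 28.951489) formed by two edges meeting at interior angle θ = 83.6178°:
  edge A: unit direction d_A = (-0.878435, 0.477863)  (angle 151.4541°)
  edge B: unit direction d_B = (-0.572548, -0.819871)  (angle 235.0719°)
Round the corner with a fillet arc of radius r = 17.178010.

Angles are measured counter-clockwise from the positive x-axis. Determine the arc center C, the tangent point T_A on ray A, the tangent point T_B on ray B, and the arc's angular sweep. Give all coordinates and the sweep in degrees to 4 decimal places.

center=(3.4598,23.0398) T_A=(11.6685,38.1296) T_B=(17.5435,13.2046) sweep=96.3822

bisector direction at 193.2630° = (-0.973327,-0.229421)
center distance |VC| = r/sin(θ/2) = 17.178010/sin(41.8089°) = 25.767726
C = V + |VC|·bis = (3.4598,23.0398)
T_A = V + ((C−V)·d_A)·d_A = V + 19.2066·d_A = (11.6685,38.1296)
T_B = V + ((C−V)·d_B)·d_B = V + 19.2066·d_B = (17.5435,13.2046)
sweep = 180° − θ = 96.3822°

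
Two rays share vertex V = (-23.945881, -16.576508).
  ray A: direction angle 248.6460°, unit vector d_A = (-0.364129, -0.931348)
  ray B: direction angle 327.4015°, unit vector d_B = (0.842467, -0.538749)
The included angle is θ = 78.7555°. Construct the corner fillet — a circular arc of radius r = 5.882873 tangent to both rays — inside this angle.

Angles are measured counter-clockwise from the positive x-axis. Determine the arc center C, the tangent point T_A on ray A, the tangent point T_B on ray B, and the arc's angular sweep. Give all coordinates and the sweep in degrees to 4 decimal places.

bisector direction at 288.0238° = (0.309411,-0.950928)
center distance |VC| = r/sin(θ/2) = 5.882873/sin(39.3777°) = 9.272685
C = V + |VC|·bis = (-21.0768,-25.3942)
T_A = V + ((C−V)·d_A)·d_A = V + 7.1676·d_A = (-26.5558,-23.2520)
T_B = V + ((C−V)·d_B)·d_B = V + 7.1676·d_B = (-17.9074,-20.4380)
sweep = 180° − θ = 101.2445°

center=(-21.0768,-25.3942) T_A=(-26.5558,-23.2520) T_B=(-17.9074,-20.4380) sweep=101.2445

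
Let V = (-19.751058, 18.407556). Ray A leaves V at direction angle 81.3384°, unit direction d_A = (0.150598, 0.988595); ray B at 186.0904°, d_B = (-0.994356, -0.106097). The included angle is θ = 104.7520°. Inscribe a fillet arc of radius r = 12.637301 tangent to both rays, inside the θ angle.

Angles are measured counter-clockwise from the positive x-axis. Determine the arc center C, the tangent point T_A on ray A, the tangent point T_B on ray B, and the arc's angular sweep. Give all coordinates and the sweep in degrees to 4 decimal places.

bisector direction at 133.7144° = (-0.691064,0.722793)
center distance |VC| = r/sin(θ/2) = 12.637301/sin(52.3760°) = 15.955503
C = V + |VC|·bis = (-30.7773,29.9401)
T_A = V + ((C−V)·d_A)·d_A = V + 9.7405·d_A = (-18.2842,28.0369)
T_B = V + ((C−V)·d_B)·d_B = V + 9.7405·d_B = (-29.4365,17.3741)
sweep = 180° − θ = 75.2480°

center=(-30.7773,29.9401) T_A=(-18.2842,28.0369) T_B=(-29.4365,17.3741) sweep=75.2480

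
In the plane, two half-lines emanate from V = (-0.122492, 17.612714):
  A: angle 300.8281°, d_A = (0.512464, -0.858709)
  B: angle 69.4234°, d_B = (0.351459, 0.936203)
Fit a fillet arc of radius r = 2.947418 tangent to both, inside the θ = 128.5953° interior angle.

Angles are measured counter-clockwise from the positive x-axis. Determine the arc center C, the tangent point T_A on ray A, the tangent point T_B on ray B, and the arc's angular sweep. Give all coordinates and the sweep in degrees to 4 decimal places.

bisector direction at 5.1258° = (0.996001,0.089342)
center distance |VC| = r/sin(θ/2) = 2.947418/sin(64.2977°) = 3.271059
C = V + |VC|·bis = (3.1355,17.9050)
T_A = V + ((C−V)·d_A)·d_A = V + 1.4186·d_A = (0.6045,16.3945)
T_B = V + ((C−V)·d_B)·d_B = V + 1.4186·d_B = (0.3761,18.9409)
sweep = 180° − θ = 51.4047°

center=(3.1355,17.9050) T_A=(0.6045,16.3945) T_B=(0.3761,18.9409) sweep=51.4047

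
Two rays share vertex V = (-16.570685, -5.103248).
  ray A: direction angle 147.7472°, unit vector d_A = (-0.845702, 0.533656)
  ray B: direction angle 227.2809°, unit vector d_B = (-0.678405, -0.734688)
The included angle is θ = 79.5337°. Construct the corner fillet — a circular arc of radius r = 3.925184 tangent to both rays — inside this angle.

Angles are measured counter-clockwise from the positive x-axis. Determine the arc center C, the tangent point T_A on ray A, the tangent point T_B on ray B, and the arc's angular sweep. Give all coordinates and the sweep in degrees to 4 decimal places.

bisector direction at 187.5140° = (-0.991413,-0.130769)
center distance |VC| = r/sin(θ/2) = 3.925184/sin(39.7668°) = 6.136311
C = V + |VC|·bis = (-22.6543,-5.9057)
T_A = V + ((C−V)·d_A)·d_A = V + 4.7167·d_A = (-20.5596,-2.5862)
T_B = V + ((C−V)·d_B)·d_B = V + 4.7167·d_B = (-19.7705,-8.5686)
sweep = 180° − θ = 100.4663°

center=(-22.6543,-5.9057) T_A=(-20.5596,-2.5862) T_B=(-19.7705,-8.5686) sweep=100.4663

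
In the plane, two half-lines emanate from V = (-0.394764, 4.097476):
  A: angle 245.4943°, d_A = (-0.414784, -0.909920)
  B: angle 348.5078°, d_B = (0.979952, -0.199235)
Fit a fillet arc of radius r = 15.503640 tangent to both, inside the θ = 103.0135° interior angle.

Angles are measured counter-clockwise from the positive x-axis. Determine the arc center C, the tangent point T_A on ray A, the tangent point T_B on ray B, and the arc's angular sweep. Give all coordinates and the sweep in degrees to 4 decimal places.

bisector direction at 297.0010° = (0.454007,-0.890998)
center distance |VC| = r/sin(θ/2) = 15.503640/sin(51.5067°) = 19.808364
C = V + |VC|·bis = (8.5984,-13.5517)
T_A = V + ((C−V)·d_A)·d_A = V + 12.3292·d_A = (-5.5087,-7.1211)
T_B = V + ((C−V)·d_B)·d_B = V + 12.3292·d_B = (11.6872,1.6411)
sweep = 180° − θ = 76.9865°

center=(8.5984,-13.5517) T_A=(-5.5087,-7.1211) T_B=(11.6872,1.6411) sweep=76.9865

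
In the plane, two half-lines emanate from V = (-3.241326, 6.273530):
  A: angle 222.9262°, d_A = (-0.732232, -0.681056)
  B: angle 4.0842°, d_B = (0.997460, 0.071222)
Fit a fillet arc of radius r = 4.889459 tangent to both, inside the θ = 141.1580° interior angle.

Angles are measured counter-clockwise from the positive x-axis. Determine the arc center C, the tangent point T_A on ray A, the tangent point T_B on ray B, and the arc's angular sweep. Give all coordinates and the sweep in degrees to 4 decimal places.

center=(-1.1736,1.5193) T_A=(-4.5036,5.0995) T_B=(-1.5218,6.3963) sweep=38.8420

bisector direction at 293.5052° = (0.398832,-0.917024)
center distance |VC| = r/sin(θ/2) = 4.889459/sin(70.5790°) = 5.184450
C = V + |VC|·bis = (-1.1736,1.5193)
T_A = V + ((C−V)·d_A)·d_A = V + 1.7239·d_A = (-4.5036,5.0995)
T_B = V + ((C−V)·d_B)·d_B = V + 1.7239·d_B = (-1.5218,6.3963)
sweep = 180° − θ = 38.8420°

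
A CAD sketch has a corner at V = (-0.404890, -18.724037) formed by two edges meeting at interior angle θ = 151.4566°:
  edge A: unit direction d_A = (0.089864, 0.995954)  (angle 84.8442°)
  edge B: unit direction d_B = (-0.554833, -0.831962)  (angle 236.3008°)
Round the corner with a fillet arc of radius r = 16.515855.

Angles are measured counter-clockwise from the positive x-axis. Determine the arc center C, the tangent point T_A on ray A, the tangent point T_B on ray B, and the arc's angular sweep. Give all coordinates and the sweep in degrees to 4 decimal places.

bisector direction at 160.5725° = (-0.943063,0.332614)
center distance |VC| = r/sin(θ/2) = 16.515855/sin(75.7283°) = 17.041806
C = V + |VC|·bis = (-16.4764,-13.0557)
T_A = V + ((C−V)·d_A)·d_A = V + 4.2012·d_A = (-0.0274,-14.5399)
T_B = V + ((C−V)·d_B)·d_B = V + 4.2012·d_B = (-2.7358,-22.2192)
sweep = 180° − θ = 28.5434°

center=(-16.4764,-13.0557) T_A=(-0.0274,-14.5399) T_B=(-2.7358,-22.2192) sweep=28.5434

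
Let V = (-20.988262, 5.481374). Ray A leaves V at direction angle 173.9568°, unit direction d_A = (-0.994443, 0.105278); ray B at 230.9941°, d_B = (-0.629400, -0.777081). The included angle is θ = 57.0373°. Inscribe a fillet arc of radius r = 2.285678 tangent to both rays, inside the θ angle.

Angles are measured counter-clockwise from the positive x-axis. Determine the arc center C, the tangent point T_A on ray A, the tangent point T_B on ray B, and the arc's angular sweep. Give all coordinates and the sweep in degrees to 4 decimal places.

bisector direction at 202.4754° = (-0.924043,-0.382288)
center distance |VC| = r/sin(θ/2) = 2.285678/sin(28.5187°) = 4.787314
C = V + |VC|·bis = (-25.4119,3.6512)
T_A = V + ((C−V)·d_A)·d_A = V + 4.2064·d_A = (-25.1713,5.9242)
T_B = V + ((C−V)·d_B)·d_B = V + 4.2064·d_B = (-23.6358,2.2126)
sweep = 180° − θ = 122.9627°

center=(-25.4119,3.6512) T_A=(-25.1713,5.9242) T_B=(-23.6358,2.2126) sweep=122.9627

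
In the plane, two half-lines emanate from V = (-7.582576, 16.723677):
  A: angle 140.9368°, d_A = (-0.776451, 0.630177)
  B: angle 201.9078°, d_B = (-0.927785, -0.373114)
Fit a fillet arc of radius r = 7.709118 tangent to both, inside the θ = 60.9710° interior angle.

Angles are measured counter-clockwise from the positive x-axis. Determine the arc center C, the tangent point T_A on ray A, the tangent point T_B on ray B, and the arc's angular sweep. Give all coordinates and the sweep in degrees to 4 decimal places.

bisector direction at 171.4223° = (-0.988815,0.149150)
center distance |VC| = r/sin(θ/2) = 7.709118/sin(30.4855°) = 15.195761
C = V + |VC|·bis = (-22.6084,18.9901)
T_A = V + ((C−V)·d_A)·d_A = V + 13.0951·d_A = (-17.7503,24.9759)
T_B = V + ((C−V)·d_B)·d_B = V + 13.0951·d_B = (-19.7320,11.8377)
sweep = 180° − θ = 119.0290°

center=(-22.6084,18.9901) T_A=(-17.7503,24.9759) T_B=(-19.7320,11.8377) sweep=119.0290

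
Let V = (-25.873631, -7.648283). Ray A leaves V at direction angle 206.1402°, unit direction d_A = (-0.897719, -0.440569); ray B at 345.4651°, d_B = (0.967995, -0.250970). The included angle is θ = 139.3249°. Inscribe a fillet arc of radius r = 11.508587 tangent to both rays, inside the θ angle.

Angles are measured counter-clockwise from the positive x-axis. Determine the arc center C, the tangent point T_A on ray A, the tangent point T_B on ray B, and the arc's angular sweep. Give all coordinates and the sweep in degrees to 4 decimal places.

bisector direction at 275.8026° = (0.101102,-0.994876)
center distance |VC| = r/sin(θ/2) = 11.508587/sin(69.6625°) = 12.273714
C = V + |VC|·bis = (-24.6327,-19.8591)
T_A = V + ((C−V)·d_A)·d_A = V + 4.2657·d_A = (-29.7031,-9.5276)
T_B = V + ((C−V)·d_B)·d_B = V + 4.2657·d_B = (-21.7444,-8.7189)
sweep = 180° − θ = 40.6751°

center=(-24.6327,-19.8591) T_A=(-29.7031,-9.5276) T_B=(-21.7444,-8.7189) sweep=40.6751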